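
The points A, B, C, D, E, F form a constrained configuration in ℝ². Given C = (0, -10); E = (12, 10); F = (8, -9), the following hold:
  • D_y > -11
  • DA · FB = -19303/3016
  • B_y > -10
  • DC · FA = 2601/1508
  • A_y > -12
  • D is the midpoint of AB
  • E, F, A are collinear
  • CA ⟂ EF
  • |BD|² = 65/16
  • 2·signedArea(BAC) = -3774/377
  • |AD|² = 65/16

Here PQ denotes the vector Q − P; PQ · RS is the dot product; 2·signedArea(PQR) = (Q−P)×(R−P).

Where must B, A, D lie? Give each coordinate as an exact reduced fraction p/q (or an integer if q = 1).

A = (2812/377, -4362/377)
B = (4, -19/2)
D = (2160/377, -15887/1508)

1. A_x = 2812/377  [E, F, A are collinear ∩ CA ⟂ EF]
2. A_y = -4362/377  [E, F, A are collinear ∩ CA ⟂ EF]
   → A = (2812/377, -4362/377)
3. D_x = 2160/377  [line 204/377·x + 969/377·y + 36159/1508 = 0 ∩ |AD|² = 65/16]
4. D_y = -15887/1508  [line 204/377·x + 969/377·y + 36159/1508 = 0 ∩ |AD|² = 65/16]
   → D = (2160/377, -15887/1508)
5. B_x = 4  [2·signedArea(BAC) = -3774/377 ∩ D is the midpoint of AB]
6. B_y = -19/2  [2·signedArea(BAC) = -3774/377 ∩ D is the midpoint of AB]
   → B = (4, -19/2)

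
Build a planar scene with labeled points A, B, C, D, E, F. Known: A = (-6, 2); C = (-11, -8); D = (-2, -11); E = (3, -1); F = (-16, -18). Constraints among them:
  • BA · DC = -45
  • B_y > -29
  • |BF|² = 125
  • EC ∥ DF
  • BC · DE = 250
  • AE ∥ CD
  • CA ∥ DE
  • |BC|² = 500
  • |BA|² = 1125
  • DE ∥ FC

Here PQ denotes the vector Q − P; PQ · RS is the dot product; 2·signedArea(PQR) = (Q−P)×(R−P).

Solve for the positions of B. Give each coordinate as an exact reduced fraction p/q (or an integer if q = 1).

B = (-21, -28)

1. B_x = -21  [BC · DE = 250 ∩ BA · DC = -45]
2. B_y = -28  [BC · DE = 250 ∩ BA · DC = -45]
   → B = (-21, -28)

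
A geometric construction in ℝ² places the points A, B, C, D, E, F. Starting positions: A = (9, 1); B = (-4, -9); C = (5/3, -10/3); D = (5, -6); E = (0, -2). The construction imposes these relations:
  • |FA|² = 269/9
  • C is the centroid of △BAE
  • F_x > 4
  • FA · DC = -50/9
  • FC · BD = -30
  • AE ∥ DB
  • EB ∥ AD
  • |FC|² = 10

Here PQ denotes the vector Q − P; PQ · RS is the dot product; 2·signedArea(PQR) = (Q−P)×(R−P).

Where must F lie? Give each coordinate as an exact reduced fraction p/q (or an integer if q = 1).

F = (14/3, -7/3)

1. F_x = 14/3  [FC · BD = -30 ∩ FA · DC = -50/9]
2. F_y = -7/3  [FC · BD = -30 ∩ FA · DC = -50/9]
   → F = (14/3, -7/3)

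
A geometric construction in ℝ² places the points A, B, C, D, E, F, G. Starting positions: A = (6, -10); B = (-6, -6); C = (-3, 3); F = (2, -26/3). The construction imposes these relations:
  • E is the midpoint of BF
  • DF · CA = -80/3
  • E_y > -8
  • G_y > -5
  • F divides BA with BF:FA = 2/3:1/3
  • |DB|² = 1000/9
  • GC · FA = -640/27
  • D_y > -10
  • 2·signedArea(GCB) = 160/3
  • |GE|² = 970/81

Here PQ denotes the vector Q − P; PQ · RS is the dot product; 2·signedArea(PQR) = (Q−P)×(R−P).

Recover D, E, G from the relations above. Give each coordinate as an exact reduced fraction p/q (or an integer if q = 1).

1. D_x = 4  [line -9·x + 13·y + 472/3 = 0 ∩ |DB|² = 1000/9]
2. D_y = -28/3  [line -9·x + 13·y + 472/3 = 0 ∩ |DB|² = 1000/9]
   → D = (4, -28/3)
3. E_x = -2  [E is the midpoint of BF]
4. E_y = -22/3  [E is the midpoint of BF]
   → E = (-2, -22/3)
5. G_x = 1/3  [line -4·x + 4/3·y + 208/27 = 0 ∩ |GE|² = 970/81]
6. G_y = -43/9  [line -4·x + 4/3·y + 208/27 = 0 ∩ |GE|² = 970/81]
   → G = (1/3, -43/9)

D = (4, -28/3)
E = (-2, -22/3)
G = (1/3, -43/9)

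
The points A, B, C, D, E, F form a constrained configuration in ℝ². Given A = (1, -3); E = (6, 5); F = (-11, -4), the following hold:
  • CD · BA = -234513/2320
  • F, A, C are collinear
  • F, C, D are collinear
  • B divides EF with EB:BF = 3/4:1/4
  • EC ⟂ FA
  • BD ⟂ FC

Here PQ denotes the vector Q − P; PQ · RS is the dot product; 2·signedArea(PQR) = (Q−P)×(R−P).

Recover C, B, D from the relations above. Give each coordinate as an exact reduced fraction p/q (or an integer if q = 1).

1. C_x = 961/145  [F, A, C are collinear ∩ EC ⟂ FA]
2. C_y = -367/145  [F, A, C are collinear ∩ EC ⟂ FA]
   → C = (961/145, -367/145)
3. B_x = -27/4  [B divides EF with EB:BF = 3/4:1/4]
4. B_y = -7/4  [B divides EF with EB:BF = 3/4:1/4]
   → B = (-27/4, -7/4)
5. D_x = -956/145  [F, C, D are collinear ∩ BD ⟂ FC]
6. D_y = -2107/580  [F, C, D are collinear ∩ BD ⟂ FC]
   → D = (-956/145, -2107/580)

B = (-27/4, -7/4)
C = (961/145, -367/145)
D = (-956/145, -2107/580)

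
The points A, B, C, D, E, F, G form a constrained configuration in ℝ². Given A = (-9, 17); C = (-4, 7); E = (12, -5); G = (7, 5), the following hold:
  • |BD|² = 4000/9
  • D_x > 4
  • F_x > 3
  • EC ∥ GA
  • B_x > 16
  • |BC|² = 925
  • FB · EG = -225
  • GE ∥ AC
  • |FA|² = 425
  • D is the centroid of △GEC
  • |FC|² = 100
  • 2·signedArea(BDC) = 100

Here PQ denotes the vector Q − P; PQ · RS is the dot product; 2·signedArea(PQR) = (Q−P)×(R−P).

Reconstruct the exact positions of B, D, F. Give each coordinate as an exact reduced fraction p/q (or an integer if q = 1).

B = (17, -15)
D = (5, 7/3)
F = (4, 1)

1. D_x = 5  [D is the centroid of △GEC]
2. D_y = 7/3  [D is the centroid of △GEC]
   → D = (5, 7/3)
3. B_x = 17  [line -14/3·x + -9·y + -167/3 = 0 ∩ |BC|² = 925]
4. B_y = -15  [line -14/3·x + -9·y + -167/3 = 0 ∩ |BC|² = 925]
   → B = (17, -15)
5. F_x = 4  [line 5·x + -10·y + -10 = 0 ∩ |FA|² = 425]
6. F_y = 1  [line 5·x + -10·y + -10 = 0 ∩ |FA|² = 425]
   → F = (4, 1)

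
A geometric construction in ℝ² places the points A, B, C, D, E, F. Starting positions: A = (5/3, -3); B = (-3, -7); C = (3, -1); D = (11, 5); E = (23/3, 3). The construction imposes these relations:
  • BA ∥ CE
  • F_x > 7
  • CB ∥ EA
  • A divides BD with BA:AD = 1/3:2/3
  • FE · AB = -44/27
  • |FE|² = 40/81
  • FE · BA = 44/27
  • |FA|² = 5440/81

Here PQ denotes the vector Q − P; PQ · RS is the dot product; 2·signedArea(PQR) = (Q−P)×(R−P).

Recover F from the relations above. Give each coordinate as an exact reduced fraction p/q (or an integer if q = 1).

1. F_x = 71/9  [line 14/3·x + 4·y + -1246/27 = 0 ∩ |FA|² = 5440/81]
2. F_y = 7/3  [line 14/3·x + 4·y + -1246/27 = 0 ∩ |FA|² = 5440/81]
   → F = (71/9, 7/3)

F = (71/9, 7/3)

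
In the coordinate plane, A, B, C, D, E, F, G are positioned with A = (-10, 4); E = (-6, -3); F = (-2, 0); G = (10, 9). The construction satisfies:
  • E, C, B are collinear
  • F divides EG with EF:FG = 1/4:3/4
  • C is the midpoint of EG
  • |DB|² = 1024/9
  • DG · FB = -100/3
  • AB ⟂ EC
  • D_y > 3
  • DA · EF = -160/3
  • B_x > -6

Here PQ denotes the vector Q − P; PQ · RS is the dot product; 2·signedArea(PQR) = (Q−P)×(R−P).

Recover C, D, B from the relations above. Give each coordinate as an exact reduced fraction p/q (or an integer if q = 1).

1. C_x = 2  [C is the midpoint of EG]
2. C_y = 3  [C is the midpoint of EG]
   → C = (2, 3)
3. B_x = -26/5  [E, C, B are collinear ∩ AB ⟂ EC]
4. B_y = -12/5  [E, C, B are collinear ∩ AB ⟂ EC]
   → B = (-26/5, -12/5)
5. D_x = 10/3  [line -4·x + -3·y + 76/3 = 0 ∩ |DB|² = 1024/9]
6. D_y = 4  [line -4·x + -3·y + 76/3 = 0 ∩ |DB|² = 1024/9]
   → D = (10/3, 4)

B = (-26/5, -12/5)
C = (2, 3)
D = (10/3, 4)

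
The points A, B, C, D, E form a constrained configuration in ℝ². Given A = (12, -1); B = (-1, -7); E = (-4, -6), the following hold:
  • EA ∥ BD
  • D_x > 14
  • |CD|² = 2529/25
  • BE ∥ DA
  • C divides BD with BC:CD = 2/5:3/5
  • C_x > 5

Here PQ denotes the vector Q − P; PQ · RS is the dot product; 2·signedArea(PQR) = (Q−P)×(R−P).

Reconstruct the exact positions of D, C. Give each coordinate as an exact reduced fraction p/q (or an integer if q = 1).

1. D_x = 15  [BE ∥ DA ∩ EA ∥ BD]
2. D_y = -2  [BE ∥ DA ∩ EA ∥ BD]
   → D = (15, -2)
3. C_x = 27/5  [C divides BD with BC:CD = 2/5:3/5]
4. C_y = -5  [C divides BD with BC:CD = 2/5:3/5]
   → C = (27/5, -5)

C = (27/5, -5)
D = (15, -2)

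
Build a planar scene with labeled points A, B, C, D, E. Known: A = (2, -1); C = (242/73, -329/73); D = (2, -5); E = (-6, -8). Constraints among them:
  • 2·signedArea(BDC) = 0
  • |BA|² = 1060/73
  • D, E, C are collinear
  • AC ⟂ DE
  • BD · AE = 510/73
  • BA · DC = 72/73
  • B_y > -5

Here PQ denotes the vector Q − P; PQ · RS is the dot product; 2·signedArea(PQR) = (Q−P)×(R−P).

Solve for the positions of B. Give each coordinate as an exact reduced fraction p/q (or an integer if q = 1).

B = (194/73, -347/73)

1. B_x = 194/73  [2·signedArea(BDC) = 0 ∩ BA · DC = 72/73]
2. B_y = -347/73  [2·signedArea(BDC) = 0 ∩ BA · DC = 72/73]
   → B = (194/73, -347/73)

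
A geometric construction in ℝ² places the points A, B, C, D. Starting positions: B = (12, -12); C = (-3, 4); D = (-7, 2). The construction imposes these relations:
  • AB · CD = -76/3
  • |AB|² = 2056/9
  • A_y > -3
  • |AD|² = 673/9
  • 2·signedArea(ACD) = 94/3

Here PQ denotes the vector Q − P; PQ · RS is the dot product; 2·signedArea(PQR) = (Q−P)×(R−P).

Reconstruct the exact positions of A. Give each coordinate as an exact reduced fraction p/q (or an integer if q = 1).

1. A_x = 2/3  [2·signedArea(ACD) = 94/3 ∩ AB · CD = -76/3]
2. A_y = -2  [2·signedArea(ACD) = 94/3 ∩ AB · CD = -76/3]
   → A = (2/3, -2)

A = (2/3, -2)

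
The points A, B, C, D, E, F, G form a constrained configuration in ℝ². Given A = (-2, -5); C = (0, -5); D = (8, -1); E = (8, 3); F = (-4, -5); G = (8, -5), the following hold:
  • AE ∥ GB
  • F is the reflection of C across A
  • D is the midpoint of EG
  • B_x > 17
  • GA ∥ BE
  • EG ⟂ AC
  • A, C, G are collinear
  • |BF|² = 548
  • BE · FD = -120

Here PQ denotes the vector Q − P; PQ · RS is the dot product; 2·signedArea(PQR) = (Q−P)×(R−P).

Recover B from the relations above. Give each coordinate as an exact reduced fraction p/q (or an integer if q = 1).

B = (18, 3)

1. B_x = 18  [GA ∥ BE ∩ AE ∥ GB]
2. B_y = 3  [GA ∥ BE ∩ AE ∥ GB]
   → B = (18, 3)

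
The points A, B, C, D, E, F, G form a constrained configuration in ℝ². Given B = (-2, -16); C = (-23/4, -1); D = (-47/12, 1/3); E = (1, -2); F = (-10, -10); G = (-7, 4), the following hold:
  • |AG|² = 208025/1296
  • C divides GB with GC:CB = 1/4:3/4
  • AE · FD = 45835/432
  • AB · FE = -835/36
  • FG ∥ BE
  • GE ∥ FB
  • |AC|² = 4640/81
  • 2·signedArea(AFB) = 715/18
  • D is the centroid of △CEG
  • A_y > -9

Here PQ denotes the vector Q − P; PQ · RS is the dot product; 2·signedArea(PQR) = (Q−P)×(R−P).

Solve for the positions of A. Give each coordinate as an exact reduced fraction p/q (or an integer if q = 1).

A = (-191/36, -77/9)

1. A_x = -191/36  [AE · FD = 45835/432 ∩ AB · FE = -835/36]
2. A_y = -77/9  [AE · FD = 45835/432 ∩ AB · FE = -835/36]
   → A = (-191/36, -77/9)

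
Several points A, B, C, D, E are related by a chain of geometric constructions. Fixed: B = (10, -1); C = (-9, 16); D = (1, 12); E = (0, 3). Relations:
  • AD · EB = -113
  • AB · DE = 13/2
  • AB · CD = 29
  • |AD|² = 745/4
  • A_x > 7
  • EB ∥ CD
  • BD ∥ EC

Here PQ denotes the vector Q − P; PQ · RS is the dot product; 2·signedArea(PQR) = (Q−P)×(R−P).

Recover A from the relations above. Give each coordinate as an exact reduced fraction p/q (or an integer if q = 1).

A = (15/2, 0)

1. A_x = 15/2  [AB · DE = 13/2 ∩ AD · EB = -113]
2. A_y = 0  [AB · DE = 13/2 ∩ AD · EB = -113]
   → A = (15/2, 0)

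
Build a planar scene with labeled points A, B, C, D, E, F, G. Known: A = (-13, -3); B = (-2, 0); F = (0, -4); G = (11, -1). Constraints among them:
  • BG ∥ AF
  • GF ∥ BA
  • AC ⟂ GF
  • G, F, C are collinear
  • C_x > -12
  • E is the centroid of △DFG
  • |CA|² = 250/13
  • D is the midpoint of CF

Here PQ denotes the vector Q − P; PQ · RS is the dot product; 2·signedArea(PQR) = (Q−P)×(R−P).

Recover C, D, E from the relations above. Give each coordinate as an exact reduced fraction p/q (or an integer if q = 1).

1. C_x = -154/13  [G, F, C are collinear ∩ AC ⟂ GF]
2. C_y = -94/13  [G, F, C are collinear ∩ AC ⟂ GF]
   → C = (-154/13, -94/13)
3. D_x = -77/13  [D is the midpoint of CF]
4. D_y = -73/13  [D is the midpoint of CF]
   → D = (-77/13, -73/13)
5. E_x = 22/13  [E is the centroid of △DFG]
6. E_y = -46/13  [E is the centroid of △DFG]
   → E = (22/13, -46/13)

C = (-154/13, -94/13)
D = (-77/13, -73/13)
E = (22/13, -46/13)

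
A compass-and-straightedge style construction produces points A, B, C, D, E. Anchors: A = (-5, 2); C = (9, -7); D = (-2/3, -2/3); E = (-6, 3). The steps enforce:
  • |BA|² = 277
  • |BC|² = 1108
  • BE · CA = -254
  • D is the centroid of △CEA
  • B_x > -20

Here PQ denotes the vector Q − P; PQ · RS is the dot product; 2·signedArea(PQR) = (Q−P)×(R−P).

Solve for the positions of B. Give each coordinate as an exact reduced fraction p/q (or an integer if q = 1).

B = (-19, 11)

1. B_x = -19  [line 14·x + -9·y + 365 = 0 ∩ |BC|² = 1108]
2. B_y = 11  [line 14·x + -9·y + 365 = 0 ∩ |BC|² = 1108]
   → B = (-19, 11)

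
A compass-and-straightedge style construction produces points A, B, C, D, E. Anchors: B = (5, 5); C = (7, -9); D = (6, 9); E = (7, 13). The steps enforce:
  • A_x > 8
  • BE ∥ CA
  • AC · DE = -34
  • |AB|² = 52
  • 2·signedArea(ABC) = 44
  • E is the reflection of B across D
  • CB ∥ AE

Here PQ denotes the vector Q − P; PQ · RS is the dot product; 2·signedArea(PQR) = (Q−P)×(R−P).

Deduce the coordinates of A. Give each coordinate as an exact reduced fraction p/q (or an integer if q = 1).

A = (9, -1)

1. A_x = 9  [CB ∥ AE ∩ BE ∥ CA]
2. A_y = -1  [CB ∥ AE ∩ BE ∥ CA]
   → A = (9, -1)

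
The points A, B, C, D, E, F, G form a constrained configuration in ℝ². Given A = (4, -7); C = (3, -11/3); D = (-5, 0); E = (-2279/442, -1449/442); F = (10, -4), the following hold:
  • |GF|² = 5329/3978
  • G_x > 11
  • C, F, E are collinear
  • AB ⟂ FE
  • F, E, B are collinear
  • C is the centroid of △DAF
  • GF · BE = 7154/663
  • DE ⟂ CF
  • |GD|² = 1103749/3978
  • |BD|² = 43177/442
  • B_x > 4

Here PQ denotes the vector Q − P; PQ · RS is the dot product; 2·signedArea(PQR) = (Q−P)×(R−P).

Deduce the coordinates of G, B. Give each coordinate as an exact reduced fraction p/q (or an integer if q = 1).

B = (1837/442, -1645/442)
G = (4931/442, -5377/1326)

1. B_x = 1837/442  [F, E, B are collinear ∩ AB ⟂ FE]
2. B_y = -1645/442  [F, E, B are collinear ∩ AB ⟂ FE]
   → B = (1837/442, -1645/442)
3. G_x = 4931/442  [line 2058/221·x + -98/221·y + -5390/51 = 0 ∩ |GF|² = 5329/3978]
4. G_y = -5377/1326  [line 2058/221·x + -98/221·y + -5390/51 = 0 ∩ |GF|² = 5329/3978]
   → G = (4931/442, -5377/1326)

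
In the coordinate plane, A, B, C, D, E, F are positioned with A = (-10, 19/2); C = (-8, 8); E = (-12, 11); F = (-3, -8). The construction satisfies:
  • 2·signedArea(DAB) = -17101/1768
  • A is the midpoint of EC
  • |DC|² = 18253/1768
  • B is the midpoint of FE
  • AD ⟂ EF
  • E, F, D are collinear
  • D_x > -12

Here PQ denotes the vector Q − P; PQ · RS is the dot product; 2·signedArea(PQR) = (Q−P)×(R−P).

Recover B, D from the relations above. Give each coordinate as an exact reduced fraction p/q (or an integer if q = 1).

1. B_x = -15/2  [B is the midpoint of FE]
2. B_y = 3/2  [B is the midpoint of FE]
   → B = (-15/2, 3/2)
3. D_x = -9771/884  [E, F, D are collinear ∩ AD ⟂ EF]
4. D_y = 7957/884  [E, F, D are collinear ∩ AD ⟂ EF]
   → D = (-9771/884, 7957/884)

B = (-15/2, 3/2)
D = (-9771/884, 7957/884)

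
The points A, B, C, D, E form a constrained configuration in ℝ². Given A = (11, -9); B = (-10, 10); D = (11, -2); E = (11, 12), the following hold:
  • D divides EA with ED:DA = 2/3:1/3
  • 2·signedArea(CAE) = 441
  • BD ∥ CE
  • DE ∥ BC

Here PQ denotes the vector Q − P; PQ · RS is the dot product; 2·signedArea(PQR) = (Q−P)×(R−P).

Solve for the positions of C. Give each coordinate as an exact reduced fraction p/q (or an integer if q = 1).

1. C_x = -10  [BD ∥ CE ∩ DE ∥ BC]
2. C_y = 24  [BD ∥ CE ∩ DE ∥ BC]
   → C = (-10, 24)

C = (-10, 24)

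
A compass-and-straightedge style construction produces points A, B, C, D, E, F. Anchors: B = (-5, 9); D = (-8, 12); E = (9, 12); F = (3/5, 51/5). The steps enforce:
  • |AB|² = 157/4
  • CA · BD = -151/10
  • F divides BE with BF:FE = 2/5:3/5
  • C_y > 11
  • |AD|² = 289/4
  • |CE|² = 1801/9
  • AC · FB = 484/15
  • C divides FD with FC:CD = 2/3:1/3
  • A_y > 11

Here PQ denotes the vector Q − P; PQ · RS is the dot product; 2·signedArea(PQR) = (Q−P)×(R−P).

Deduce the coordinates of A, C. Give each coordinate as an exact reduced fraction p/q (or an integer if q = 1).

1. C_x = -77/15  [C divides FD with FC:CD = 2/3:1/3]
2. C_y = 57/5  [C divides FD with FC:CD = 2/3:1/3]
   → C = (-77/15, 57/5)
3. A_x = 1/2  [AC · FB = 484/15 ∩ CA · BD = -151/10]
4. A_y = 12  [AC · FB = 484/15 ∩ CA · BD = -151/10]
   → A = (1/2, 12)

A = (1/2, 12)
C = (-77/15, 57/5)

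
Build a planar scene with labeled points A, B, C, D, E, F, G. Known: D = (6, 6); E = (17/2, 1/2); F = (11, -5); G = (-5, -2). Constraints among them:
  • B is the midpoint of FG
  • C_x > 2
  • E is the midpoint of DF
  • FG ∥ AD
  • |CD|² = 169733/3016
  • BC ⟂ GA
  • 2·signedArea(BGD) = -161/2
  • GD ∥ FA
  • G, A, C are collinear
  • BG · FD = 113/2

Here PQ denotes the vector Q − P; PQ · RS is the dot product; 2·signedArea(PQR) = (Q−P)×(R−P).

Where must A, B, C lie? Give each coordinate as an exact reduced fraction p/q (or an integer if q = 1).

1. A_x = 22  [FG ∥ AD ∩ GD ∥ FA]
2. A_y = 3  [FG ∥ AD ∩ GD ∥ FA]
   → A = (22, 3)
3. B_x = 3  [B is the midpoint of FG]
4. B_y = -7/2  [B is the midpoint of FG]
   → B = (3, -7/2)
5. C_x = 3719/1508  [G, A, C are collinear ∩ BC ⟂ GA]
6. C_y = -931/1508  [G, A, C are collinear ∩ BC ⟂ GA]
   → C = (3719/1508, -931/1508)

A = (22, 3)
B = (3, -7/2)
C = (3719/1508, -931/1508)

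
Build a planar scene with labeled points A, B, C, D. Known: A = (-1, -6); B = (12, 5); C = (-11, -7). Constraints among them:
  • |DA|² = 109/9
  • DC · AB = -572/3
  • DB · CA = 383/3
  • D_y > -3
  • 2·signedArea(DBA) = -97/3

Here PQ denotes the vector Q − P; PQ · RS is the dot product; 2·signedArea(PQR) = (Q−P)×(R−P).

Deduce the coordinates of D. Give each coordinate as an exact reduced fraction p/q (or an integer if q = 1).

1. D_x = 0  [2·signedArea(DBA) = -97/3 ∩ DC · AB = -572/3]
2. D_y = -8/3  [2·signedArea(DBA) = -97/3 ∩ DC · AB = -572/3]
   → D = (0, -8/3)

D = (0, -8/3)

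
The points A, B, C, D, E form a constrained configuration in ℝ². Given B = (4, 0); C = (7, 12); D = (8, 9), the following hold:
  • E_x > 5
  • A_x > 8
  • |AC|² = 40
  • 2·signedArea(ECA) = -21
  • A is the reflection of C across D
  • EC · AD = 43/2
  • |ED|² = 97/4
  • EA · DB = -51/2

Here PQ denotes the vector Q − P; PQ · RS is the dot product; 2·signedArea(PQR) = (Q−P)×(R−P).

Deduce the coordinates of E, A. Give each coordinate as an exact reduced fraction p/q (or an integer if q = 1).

A = (9, 6)
E = (6, 9/2)

1. A_x = 9  [A is the reflection of C across D]
2. A_y = 6  [A is the reflection of C across D]
   → A = (9, 6)
3. E_x = 6  [EA · DB = -51/2 ∩ EC · AD = 43/2]
4. E_y = 9/2  [EA · DB = -51/2 ∩ EC · AD = 43/2]
   → E = (6, 9/2)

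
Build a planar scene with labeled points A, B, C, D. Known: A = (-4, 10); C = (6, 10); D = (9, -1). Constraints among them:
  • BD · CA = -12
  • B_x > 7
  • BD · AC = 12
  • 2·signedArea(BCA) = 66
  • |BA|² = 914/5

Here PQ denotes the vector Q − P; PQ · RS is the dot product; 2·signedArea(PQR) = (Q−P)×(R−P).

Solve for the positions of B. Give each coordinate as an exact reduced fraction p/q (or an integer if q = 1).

B = (39/5, 17/5)

1. B_x = 39/5  [BD · CA = -12 ∩ 2·signedArea(BCA) = 66]
2. B_y = 17/5  [BD · CA = -12 ∩ 2·signedArea(BCA) = 66]
   → B = (39/5, 17/5)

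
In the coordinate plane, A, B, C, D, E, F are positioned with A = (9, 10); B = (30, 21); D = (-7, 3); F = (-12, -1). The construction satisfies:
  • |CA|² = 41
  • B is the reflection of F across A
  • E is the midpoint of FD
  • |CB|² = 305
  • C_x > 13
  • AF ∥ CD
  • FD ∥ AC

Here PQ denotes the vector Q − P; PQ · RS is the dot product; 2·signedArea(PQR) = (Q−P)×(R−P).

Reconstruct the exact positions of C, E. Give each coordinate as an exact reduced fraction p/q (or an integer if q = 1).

1. C_x = 14  [AF ∥ CD ∩ FD ∥ AC]
2. C_y = 14  [AF ∥ CD ∩ FD ∥ AC]
   → C = (14, 14)
3. E_x = -19/2  [E is the midpoint of FD]
4. E_y = 1  [E is the midpoint of FD]
   → E = (-19/2, 1)

C = (14, 14)
E = (-19/2, 1)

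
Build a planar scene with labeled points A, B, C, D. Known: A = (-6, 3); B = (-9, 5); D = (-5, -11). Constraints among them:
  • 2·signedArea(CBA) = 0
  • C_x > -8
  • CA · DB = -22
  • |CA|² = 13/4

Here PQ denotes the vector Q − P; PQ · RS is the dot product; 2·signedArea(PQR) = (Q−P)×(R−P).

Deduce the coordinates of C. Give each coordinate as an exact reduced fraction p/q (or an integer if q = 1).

C = (-15/2, 4)

1. C_x = -15/2  [2·signedArea(CBA) = 0 ∩ CA · DB = -22]
2. C_y = 4  [2·signedArea(CBA) = 0 ∩ CA · DB = -22]
   → C = (-15/2, 4)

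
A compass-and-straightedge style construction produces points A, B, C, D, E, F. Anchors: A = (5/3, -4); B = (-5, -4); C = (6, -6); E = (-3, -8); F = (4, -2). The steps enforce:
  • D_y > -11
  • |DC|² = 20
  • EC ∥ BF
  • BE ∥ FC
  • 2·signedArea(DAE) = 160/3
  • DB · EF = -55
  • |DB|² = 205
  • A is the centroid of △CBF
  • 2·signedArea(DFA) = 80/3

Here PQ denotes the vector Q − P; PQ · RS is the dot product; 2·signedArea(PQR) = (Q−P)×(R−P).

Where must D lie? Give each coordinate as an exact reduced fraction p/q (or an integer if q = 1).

D = (8, -10)

1. D_x = 8  [2·signedArea(DFA) = 80/3 ∩ DB · EF = -55]
2. D_y = -10  [2·signedArea(DFA) = 80/3 ∩ DB · EF = -55]
   → D = (8, -10)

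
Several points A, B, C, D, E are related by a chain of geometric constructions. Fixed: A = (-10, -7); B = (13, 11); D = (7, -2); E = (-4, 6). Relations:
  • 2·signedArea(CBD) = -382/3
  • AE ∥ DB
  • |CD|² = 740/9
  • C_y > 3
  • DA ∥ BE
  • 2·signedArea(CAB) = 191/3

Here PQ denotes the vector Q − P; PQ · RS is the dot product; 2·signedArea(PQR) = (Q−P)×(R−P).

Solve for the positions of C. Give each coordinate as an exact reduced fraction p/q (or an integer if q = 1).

1. C_x = -1/3  [2·signedArea(CAB) = 191/3 ∩ 2·signedArea(CBD) = -382/3]
2. C_y = 10/3  [2·signedArea(CAB) = 191/3 ∩ 2·signedArea(CBD) = -382/3]
   → C = (-1/3, 10/3)

C = (-1/3, 10/3)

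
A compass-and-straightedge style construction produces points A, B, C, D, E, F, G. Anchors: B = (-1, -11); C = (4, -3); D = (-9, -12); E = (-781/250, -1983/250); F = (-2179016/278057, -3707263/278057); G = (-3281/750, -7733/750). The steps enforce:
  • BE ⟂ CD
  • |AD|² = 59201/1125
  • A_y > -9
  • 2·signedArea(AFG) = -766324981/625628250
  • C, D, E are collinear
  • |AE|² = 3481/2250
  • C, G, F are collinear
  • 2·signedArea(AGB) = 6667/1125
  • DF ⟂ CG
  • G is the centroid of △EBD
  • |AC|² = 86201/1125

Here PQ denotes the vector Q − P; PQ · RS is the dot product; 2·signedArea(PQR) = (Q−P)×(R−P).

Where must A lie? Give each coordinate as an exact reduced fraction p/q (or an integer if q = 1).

A = (-302/125, -3358/375)

1. A_x = -302/125  [2·signedArea(AFG) = -766324981/625628250 ∩ 2·signedArea(AGB) = 6667/1125]
2. A_y = -3358/375  [2·signedArea(AFG) = -766324981/625628250 ∩ 2·signedArea(AGB) = 6667/1125]
   → A = (-302/125, -3358/375)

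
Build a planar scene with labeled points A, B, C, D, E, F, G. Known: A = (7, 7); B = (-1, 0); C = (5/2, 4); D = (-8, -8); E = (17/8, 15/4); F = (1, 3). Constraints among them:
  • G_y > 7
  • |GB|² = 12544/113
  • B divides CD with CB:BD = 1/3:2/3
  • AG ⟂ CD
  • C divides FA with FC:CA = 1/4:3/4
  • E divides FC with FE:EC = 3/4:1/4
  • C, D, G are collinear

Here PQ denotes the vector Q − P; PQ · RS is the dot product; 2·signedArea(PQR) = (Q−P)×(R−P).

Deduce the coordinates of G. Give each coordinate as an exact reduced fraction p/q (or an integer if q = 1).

G = (671/113, 896/113)

1. G_x = 671/113  [C, D, G are collinear ∩ AG ⟂ CD]
2. G_y = 896/113  [C, D, G are collinear ∩ AG ⟂ CD]
   → G = (671/113, 896/113)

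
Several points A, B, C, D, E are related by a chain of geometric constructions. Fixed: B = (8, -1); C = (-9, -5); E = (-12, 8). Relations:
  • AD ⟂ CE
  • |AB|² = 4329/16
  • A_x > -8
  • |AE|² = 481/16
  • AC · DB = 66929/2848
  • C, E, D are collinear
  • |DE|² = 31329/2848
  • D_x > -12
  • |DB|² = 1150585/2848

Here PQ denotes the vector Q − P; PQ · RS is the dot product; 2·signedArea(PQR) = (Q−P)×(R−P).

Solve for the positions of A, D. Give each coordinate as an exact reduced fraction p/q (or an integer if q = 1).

1. D_x = -8013/712  [line -13·x + -3·y + -132 = 0 ∩ |DE|² = 31329/2848]
2. D_y = 3395/712  [line -13·x + -3·y + -132 = 0 ∩ |DE|² = 31329/2848]
   → D = (-8013/712, 3395/712)
3. A_x = -7  [AC · DB = 66929/2848 ∩ AD ⟂ CE]
4. A_y = 23/4  [AC · DB = 66929/2848 ∩ AD ⟂ CE]
   → A = (-7, 23/4)

A = (-7, 23/4)
D = (-8013/712, 3395/712)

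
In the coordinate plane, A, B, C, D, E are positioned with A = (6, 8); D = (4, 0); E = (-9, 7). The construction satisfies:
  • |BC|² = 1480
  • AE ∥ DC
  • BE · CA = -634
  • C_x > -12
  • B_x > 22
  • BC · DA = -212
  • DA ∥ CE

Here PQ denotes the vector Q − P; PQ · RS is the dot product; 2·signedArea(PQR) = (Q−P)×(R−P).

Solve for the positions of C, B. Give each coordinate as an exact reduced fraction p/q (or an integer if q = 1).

1. C_x = -11  [DA ∥ CE ∩ AE ∥ DC]
2. C_y = -1  [DA ∥ CE ∩ AE ∥ DC]
   → C = (-11, -1)
3. B_x = 23  [BC · DA = -212 ∩ BE · CA = -634]
4. B_y = 17  [BC · DA = -212 ∩ BE · CA = -634]
   → B = (23, 17)

B = (23, 17)
C = (-11, -1)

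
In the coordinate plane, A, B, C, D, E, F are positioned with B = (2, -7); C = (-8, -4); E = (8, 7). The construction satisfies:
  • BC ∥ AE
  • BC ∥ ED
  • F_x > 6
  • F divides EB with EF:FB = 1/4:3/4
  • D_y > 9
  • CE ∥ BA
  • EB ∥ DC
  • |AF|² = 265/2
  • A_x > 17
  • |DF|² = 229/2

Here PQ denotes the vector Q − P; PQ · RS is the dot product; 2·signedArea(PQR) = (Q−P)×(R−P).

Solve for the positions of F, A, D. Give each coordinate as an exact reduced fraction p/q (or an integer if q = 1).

A = (18, 4)
D = (-2, 10)
F = (13/2, 7/2)

1. F_x = 13/2  [F divides EB with EF:FB = 1/4:3/4]
2. F_y = 7/2  [F divides EB with EF:FB = 1/4:3/4]
   → F = (13/2, 7/2)
3. A_x = 18  [BC ∥ AE ∩ CE ∥ BA]
4. A_y = 4  [BC ∥ AE ∩ CE ∥ BA]
   → A = (18, 4)
5. D_x = -2  [EB ∥ DC ∩ BC ∥ ED]
6. D_y = 10  [EB ∥ DC ∩ BC ∥ ED]
   → D = (-2, 10)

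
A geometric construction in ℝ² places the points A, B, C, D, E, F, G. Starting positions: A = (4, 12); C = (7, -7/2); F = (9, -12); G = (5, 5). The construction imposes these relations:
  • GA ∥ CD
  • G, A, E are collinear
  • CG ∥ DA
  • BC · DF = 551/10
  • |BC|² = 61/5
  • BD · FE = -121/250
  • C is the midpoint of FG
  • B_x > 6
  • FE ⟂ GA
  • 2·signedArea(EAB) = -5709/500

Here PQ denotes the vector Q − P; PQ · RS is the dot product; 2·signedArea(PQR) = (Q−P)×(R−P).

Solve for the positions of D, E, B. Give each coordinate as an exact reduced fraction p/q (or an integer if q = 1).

B = (31/5, -1/10)
D = (6, 7/2)
E = (373/50, -611/50)

1. D_x = 6  [CG ∥ DA ∩ GA ∥ CD]
2. D_y = 7/2  [CG ∥ DA ∩ GA ∥ CD]
   → D = (6, 7/2)
3. E_x = 373/50  [G, A, E are collinear ∩ FE ⟂ GA]
4. E_y = -611/50  [G, A, E are collinear ∩ FE ⟂ GA]
   → E = (373/50, -611/50)
5. B_x = 31/5  [BC · DF = 551/10 ∩ BD · FE = -121/250]
6. B_y = -1/10  [BC · DF = 551/10 ∩ BD · FE = -121/250]
   → B = (31/5, -1/10)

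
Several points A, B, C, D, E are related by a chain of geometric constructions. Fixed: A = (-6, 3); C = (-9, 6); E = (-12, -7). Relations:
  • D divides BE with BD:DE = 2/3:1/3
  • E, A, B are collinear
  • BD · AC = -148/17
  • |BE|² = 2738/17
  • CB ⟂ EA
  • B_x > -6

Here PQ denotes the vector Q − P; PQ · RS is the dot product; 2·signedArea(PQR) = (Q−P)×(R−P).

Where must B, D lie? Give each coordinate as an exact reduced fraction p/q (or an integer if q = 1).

B = (-93/17, 66/17)
D = (-167/17, -172/51)

1. B_x = -93/17  [E, A, B are collinear ∩ CB ⟂ EA]
2. B_y = 66/17  [E, A, B are collinear ∩ CB ⟂ EA]
   → B = (-93/17, 66/17)
3. D_x = -167/17  [D divides BE with BD:DE = 2/3:1/3]
4. D_y = -172/51  [D divides BE with BD:DE = 2/3:1/3]
   → D = (-167/17, -172/51)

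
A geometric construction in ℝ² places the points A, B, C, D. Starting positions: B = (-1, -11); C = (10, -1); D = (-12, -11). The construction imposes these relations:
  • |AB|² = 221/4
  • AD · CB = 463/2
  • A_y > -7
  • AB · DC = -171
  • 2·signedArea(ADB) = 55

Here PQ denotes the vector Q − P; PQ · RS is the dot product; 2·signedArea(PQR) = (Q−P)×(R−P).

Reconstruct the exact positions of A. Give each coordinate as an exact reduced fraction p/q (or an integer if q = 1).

A = (9/2, -6)

1. A_x = 9/2  [AD · CB = 463/2 ∩ 2·signedArea(ADB) = 55]
2. A_y = -6  [AD · CB = 463/2 ∩ 2·signedArea(ADB) = 55]
   → A = (9/2, -6)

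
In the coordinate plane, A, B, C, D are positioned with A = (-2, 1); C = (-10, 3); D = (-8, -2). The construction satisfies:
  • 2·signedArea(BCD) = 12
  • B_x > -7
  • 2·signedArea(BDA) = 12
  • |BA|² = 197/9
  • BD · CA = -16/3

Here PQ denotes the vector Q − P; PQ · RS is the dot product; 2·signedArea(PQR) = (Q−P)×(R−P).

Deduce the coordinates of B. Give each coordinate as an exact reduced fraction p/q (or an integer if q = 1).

1. B_x = -20/3  [2·signedArea(BDA) = 12 ∩ BD · CA = -16/3]
2. B_y = 2/3  [2·signedArea(BDA) = 12 ∩ BD · CA = -16/3]
   → B = (-20/3, 2/3)

B = (-20/3, 2/3)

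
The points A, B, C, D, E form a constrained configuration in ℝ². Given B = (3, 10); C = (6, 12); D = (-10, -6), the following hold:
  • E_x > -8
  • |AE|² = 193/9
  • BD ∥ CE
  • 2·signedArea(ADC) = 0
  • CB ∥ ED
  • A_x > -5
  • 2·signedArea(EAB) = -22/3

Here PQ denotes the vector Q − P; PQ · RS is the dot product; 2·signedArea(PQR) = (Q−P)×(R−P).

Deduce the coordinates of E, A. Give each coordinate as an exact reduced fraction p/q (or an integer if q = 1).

1. E_x = -7  [CB ∥ ED ∩ BD ∥ CE]
2. E_y = -4  [CB ∥ ED ∩ BD ∥ CE]
   → E = (-7, -4)
3. A_x = -14/3  [2·signedArea(ADC) = 0 ∩ 2·signedArea(EAB) = -22/3]
4. A_y = 0  [2·signedArea(ADC) = 0 ∩ 2·signedArea(EAB) = -22/3]
   → A = (-14/3, 0)

A = (-14/3, 0)
E = (-7, -4)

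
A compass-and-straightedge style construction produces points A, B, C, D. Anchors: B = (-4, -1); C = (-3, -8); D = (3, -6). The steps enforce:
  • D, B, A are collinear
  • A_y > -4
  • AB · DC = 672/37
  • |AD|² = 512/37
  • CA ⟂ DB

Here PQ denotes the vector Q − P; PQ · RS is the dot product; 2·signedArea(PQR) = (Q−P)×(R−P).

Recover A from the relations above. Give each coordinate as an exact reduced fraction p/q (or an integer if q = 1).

A = (-1/37, -142/37)

1. A_x = -1/37  [D, B, A are collinear ∩ CA ⟂ DB]
2. A_y = -142/37  [D, B, A are collinear ∩ CA ⟂ DB]
   → A = (-1/37, -142/37)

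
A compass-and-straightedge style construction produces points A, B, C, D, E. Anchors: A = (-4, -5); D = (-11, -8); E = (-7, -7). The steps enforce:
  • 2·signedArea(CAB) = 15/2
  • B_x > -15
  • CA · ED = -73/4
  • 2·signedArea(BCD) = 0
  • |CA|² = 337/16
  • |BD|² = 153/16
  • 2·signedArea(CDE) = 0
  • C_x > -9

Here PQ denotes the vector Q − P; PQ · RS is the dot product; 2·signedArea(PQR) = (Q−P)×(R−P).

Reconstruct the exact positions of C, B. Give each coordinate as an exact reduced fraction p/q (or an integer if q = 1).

B = (-14, -35/4)
C = (-8, -29/4)

1. C_x = -8  [2·signedArea(CDE) = 0 ∩ CA · ED = -73/4]
2. C_y = -29/4  [2·signedArea(CDE) = 0 ∩ CA · ED = -73/4]
   → C = (-8, -29/4)
3. B_x = -14  [2·signedArea(BCD) = 0 ∩ 2·signedArea(CAB) = 15/2]
4. B_y = -35/4  [2·signedArea(BCD) = 0 ∩ 2·signedArea(CAB) = 15/2]
   → B = (-14, -35/4)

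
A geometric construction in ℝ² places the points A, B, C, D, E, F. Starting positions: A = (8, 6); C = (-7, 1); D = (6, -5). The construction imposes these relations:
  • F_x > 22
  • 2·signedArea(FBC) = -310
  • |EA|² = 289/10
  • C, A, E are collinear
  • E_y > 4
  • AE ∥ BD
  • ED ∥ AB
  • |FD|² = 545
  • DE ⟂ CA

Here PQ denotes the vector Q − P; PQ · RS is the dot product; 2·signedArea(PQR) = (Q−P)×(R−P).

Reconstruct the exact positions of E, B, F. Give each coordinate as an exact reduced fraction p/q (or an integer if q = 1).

1. E_x = 29/10  [C, A, E are collinear ∩ DE ⟂ CA]
2. E_y = 43/10  [C, A, E are collinear ∩ DE ⟂ CA]
   → E = (29/10, 43/10)
3. B_x = 111/10  [AE ∥ BD ∩ ED ∥ AB]
4. B_y = -33/10  [AE ∥ BD ∩ ED ∥ AB]
   → B = (111/10, -33/10)
5. F_x = 23  [line -43/10·x + -181/10·y + 298 = 0 ∩ |FD|² = 545]
6. F_y = 11  [line -43/10·x + -181/10·y + 298 = 0 ∩ |FD|² = 545]
   → F = (23, 11)

B = (111/10, -33/10)
E = (29/10, 43/10)
F = (23, 11)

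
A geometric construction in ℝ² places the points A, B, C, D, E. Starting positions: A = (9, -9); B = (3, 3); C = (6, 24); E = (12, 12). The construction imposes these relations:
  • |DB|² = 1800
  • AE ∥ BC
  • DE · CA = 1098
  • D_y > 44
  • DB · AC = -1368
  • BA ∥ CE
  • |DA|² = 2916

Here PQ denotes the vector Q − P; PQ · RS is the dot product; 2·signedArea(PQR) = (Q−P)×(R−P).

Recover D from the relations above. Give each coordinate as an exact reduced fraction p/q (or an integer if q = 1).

D = (9, 45)

1. D_x = 9  [line -3·x + 33·y + -1458 = 0 ∩ |DB|² = 1800]
2. D_y = 45  [line -3·x + 33·y + -1458 = 0 ∩ |DB|² = 1800]
   → D = (9, 45)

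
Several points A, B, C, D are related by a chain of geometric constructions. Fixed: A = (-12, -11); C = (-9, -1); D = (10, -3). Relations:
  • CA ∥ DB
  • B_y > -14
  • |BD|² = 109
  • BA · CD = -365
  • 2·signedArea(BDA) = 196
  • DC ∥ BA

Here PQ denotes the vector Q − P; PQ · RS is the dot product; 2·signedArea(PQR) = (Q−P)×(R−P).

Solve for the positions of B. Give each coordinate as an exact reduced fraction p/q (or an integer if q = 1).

B = (7, -13)

1. B_x = 7  [DC ∥ BA ∩ CA ∥ DB]
2. B_y = -13  [DC ∥ BA ∩ CA ∥ DB]
   → B = (7, -13)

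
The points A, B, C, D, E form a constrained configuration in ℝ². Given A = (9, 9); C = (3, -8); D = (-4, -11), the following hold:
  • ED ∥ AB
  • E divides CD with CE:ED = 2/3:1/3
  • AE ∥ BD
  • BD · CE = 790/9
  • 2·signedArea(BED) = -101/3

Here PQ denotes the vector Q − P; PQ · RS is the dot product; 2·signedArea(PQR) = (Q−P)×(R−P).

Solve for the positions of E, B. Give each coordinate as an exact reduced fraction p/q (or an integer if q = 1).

B = (20/3, 8)
E = (-5/3, -10)

1. E_x = -5/3  [E divides CD with CE:ED = 2/3:1/3]
2. E_y = -10  [E divides CD with CE:ED = 2/3:1/3]
   → E = (-5/3, -10)
3. B_x = 20/3  [AE ∥ BD ∩ ED ∥ AB]
4. B_y = 8  [AE ∥ BD ∩ ED ∥ AB]
   → B = (20/3, 8)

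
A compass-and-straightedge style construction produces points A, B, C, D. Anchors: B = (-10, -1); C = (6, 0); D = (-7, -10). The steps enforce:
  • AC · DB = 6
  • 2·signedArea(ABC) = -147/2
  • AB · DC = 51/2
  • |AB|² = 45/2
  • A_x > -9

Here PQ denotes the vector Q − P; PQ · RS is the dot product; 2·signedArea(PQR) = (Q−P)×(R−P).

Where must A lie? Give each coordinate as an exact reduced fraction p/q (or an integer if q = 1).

A = (-17/2, -11/2)

1. A_x = -17/2  [AC · DB = 6 ∩ AB · DC = 51/2]
2. A_y = -11/2  [AC · DB = 6 ∩ AB · DC = 51/2]
   → A = (-17/2, -11/2)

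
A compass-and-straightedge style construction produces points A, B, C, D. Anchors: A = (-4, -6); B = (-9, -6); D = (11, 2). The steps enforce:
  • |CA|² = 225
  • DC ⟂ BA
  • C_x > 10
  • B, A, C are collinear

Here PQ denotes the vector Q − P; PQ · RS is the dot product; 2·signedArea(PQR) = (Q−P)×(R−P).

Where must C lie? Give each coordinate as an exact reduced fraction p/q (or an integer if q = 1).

1. C_x = 11  [B, A, C are collinear ∩ DC ⟂ BA]
2. C_y = -6  [B, A, C are collinear ∩ DC ⟂ BA]
   → C = (11, -6)

C = (11, -6)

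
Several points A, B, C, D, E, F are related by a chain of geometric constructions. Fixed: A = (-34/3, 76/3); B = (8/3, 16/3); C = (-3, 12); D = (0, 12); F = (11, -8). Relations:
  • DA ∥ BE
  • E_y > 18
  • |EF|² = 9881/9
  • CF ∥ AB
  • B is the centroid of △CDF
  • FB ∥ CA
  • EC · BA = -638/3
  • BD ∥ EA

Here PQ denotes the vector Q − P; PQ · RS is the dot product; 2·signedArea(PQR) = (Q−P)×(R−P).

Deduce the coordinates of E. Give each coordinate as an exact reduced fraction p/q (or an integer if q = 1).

E = (-26/3, 56/3)

1. E_x = -26/3  [BD ∥ EA ∩ DA ∥ BE]
2. E_y = 56/3  [BD ∥ EA ∩ DA ∥ BE]
   → E = (-26/3, 56/3)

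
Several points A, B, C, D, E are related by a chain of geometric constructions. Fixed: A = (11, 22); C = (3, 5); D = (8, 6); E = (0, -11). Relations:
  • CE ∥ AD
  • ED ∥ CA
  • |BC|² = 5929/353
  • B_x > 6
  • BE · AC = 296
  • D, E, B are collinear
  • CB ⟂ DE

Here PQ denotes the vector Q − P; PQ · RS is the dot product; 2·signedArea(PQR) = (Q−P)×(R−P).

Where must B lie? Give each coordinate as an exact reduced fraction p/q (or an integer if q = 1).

1. B_x = 2368/353  [D, E, B are collinear ∩ CB ⟂ DE]
2. B_y = 1149/353  [D, E, B are collinear ∩ CB ⟂ DE]
   → B = (2368/353, 1149/353)

B = (2368/353, 1149/353)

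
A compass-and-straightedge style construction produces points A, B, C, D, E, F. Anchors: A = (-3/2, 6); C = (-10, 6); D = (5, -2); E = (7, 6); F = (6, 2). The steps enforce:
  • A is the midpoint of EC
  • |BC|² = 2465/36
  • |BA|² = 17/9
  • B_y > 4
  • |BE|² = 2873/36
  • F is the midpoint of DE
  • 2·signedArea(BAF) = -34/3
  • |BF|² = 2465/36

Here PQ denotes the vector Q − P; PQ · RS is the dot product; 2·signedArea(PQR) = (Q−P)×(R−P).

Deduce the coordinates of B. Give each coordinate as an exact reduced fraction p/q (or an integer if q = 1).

B = (-11/6, 14/3)

1. B_x = -11/6  [line 4·x + 15/2·y + -83/3 = 0 ∩ |BF|² = 2465/36]
2. B_y = 14/3  [line 4·x + 15/2·y + -83/3 = 0 ∩ |BF|² = 2465/36]
   → B = (-11/6, 14/3)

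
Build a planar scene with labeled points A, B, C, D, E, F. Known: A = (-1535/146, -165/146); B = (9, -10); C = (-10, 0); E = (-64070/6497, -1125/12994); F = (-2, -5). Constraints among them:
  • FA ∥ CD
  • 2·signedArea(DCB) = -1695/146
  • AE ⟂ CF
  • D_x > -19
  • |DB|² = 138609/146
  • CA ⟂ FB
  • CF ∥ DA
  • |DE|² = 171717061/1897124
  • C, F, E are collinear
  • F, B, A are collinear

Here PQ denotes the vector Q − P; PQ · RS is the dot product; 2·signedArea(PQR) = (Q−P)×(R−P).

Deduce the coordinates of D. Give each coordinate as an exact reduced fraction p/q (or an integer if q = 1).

1. D_x = -2703/146  [CF ∥ DA ∩ FA ∥ CD]
2. D_y = 565/146  [CF ∥ DA ∩ FA ∥ CD]
   → D = (-2703/146, 565/146)

D = (-2703/146, 565/146)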